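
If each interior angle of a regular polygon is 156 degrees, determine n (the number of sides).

The exterior angle is the supplement of the interior angle: 180 - 156 = 24 degrees.
Since the exterior angles of any convex polygon sum to 360 degrees, the number of sides is 360 / 24 = 15.

15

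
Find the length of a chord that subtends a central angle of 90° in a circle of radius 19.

Chord length = 2r sin(θ/2)
= 2 × 19 × sin(90°/2)
= 2 × 19 × sin(45°)
= 19*sqrt(2)

19*sqrt(2)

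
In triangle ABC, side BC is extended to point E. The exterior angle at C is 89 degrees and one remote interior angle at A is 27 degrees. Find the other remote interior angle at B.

The exterior angle theorem states that an exterior angle equals the sum of the two non-adjacent interior angles.
So 89 = 27 + angle B, which gives angle B = 89 - 27 = 62 degrees.

62 degrees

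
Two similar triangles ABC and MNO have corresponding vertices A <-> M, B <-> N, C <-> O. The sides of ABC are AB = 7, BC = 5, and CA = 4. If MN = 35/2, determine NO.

Similar triangles have proportional sides. Setting up the proportion:
MN / AB = NO / BC
35/2 / 7 = NO / 5
NO = 5 * 35/2 / 7 = 25/2.

25/2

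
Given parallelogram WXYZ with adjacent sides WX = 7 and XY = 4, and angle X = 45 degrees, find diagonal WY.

The diagonal of a parallelogram can be found by treating two adjacent sides and the diagonal as a triangle.
Applying the law of cosines with sides 7, 4 and included angle 45°:
d^2 = 49 + 16 - 56*cos(45°) = 65 - 28*sqrt(2)
d = sqrt(65 - 28*sqrt(2))

sqrt(65 - 28*sqrt(2))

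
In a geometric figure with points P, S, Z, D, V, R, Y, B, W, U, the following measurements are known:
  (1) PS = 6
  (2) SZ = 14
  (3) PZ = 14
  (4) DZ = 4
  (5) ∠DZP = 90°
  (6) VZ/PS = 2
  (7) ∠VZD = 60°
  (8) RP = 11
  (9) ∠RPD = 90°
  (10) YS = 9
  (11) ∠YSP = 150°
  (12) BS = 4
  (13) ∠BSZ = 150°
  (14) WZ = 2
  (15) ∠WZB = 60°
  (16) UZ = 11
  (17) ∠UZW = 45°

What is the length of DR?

Step 1: By the law of cosines on triangle DZP: DP² = 4² + 14² − 2·4·14·cos(90°) = 212, so DP = 2·√53.
Step 2: By the law of cosines on triangle DPR: DR² = (2·√53)² + 11² − 2·2·√53·11·cos(90°) = 333, so DR = 3·√37.

Therefore, the length of DR = 3·√37.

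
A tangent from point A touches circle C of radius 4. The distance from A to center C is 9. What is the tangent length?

Let T be the point of tangency. Then CT ⊥ AT (radius ⊥ tangent).
In right triangle CTA: CA² = CT² + AT²
9² = 4² + AT²
AT² = 65, AT = sqrt(65)

sqrt(65)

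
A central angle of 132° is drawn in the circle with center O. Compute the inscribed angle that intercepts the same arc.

Inscribed angle = 132° / 2 = 66° (inscribed angle theorem).

66°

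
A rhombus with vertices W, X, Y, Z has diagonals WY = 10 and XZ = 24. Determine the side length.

The diagonals of a rhombus bisect each other at right angles.
Half-diagonals: 10/2 = 5 and 24/2 = 12
side = sqrt(5^2 + 12^2)
side = sqrt(25 + 144)
side = sqrt(169) = 13

13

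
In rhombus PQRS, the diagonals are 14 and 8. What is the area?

Area = (14 * 8) / 2 = 112 / 2 = 56

56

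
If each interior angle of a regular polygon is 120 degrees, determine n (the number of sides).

The exterior angle is the supplement of the interior angle: 180 - 120 = 60 degrees.
Since the exterior angles of any convex polygon sum to 360 degrees, the number of sides is 360 / 60 = 6.

6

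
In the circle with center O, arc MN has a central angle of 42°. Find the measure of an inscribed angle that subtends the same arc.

By the inscribed angle theorem, the inscribed angle is half the central angle.
Inscribed angle = 42° / 2 = 21°

21°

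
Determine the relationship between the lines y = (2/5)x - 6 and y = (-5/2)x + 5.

Slope of line 1: m1 = 2/5
Slope of line 2: m2 = -5/2
m1 * m2 = -1, so perpendicular.

Perpendicular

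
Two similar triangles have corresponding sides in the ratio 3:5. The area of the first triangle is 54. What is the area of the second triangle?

For similar figures, the area ratio equals the square of the side ratio.
Side ratio (the first triangle to the second triangle) = 3:5, so area ratio = 3^2:5^2 = 9:25.
If the area of the first triangle is 54, then the area of the second triangle = 54 * (25/9) = 150.

150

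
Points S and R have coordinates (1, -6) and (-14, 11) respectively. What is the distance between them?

d = sqrt((-15)^2 + (17)^2) = sqrt(514)

sqrt(514)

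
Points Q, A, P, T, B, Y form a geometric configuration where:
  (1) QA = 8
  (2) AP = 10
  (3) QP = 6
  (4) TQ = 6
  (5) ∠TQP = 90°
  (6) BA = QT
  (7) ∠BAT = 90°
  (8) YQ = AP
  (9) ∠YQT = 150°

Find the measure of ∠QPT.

Step 1: By the law of cosines on triangle PQT: PT² = 6² + 6² − 2·6·6·cos(90°) = 72, so PT = 6·√2.
Step 2: By the inverse law of cosines on triangle QPT: cos(∠QPT) = (6² + (6·√2)² − 6²) / (2·6·6·√2) = 72/101.82 = 0.7071, so ∠QPT = 45°.

Therefore, the measure of angle ∠QPT = 45°.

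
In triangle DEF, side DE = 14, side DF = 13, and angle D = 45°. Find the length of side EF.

By the law of cosines: EF^2 = DE^2 + DF^2 - 2*DE*DF*cos(D)
EF^2 = 14^2 + 13^2 - 2*14*13*cos(45°)
EF^2 = 196 + 169 - 364*(sqrt(2)/2)
EF^2 = 365 - 182*sqrt(2)
EF = sqrt(365 - 182*sqrt(2))

sqrt(365 - 182*sqrt(2))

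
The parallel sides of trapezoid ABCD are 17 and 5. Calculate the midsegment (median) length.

The midsegment of a trapezoid = (base1 + base2) / 2
midsegment = (17 + 5) / 2
midsegment = 22 / 2
midsegment = 11

11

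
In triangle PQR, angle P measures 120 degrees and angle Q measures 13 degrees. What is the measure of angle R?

The interior angles sum to 180°: angle R = 180 - 120 - 13 = 47°.
The triangle is obtuse (angles 120°, 13°, 47°).

47 degrees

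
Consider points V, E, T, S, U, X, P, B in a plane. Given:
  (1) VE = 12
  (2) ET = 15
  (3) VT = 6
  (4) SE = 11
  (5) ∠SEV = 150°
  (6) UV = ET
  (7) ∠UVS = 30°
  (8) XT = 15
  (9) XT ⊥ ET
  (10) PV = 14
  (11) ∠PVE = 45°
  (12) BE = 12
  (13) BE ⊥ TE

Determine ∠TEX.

Step 1: By the law of cosines on triangle ETX: EX² = 15² + 15² − 2·15·15·cos(90°) = 450, so EX = 15·√2.
Step 2: By the inverse law of cosines on triangle TEX: cos(∠TEX) = (15² + (15·√2)² − 15²) / (2·15·15·√2) = 450/636.4 = 0.7071, so ∠TEX = 45°.

Therefore, the measure of angle ∠TEX = 45°.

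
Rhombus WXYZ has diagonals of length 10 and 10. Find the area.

Area of a rhombus = (d1 * d2) / 2
Area = (10 * 10) / 2
Area = 100 / 2
Area = 50

50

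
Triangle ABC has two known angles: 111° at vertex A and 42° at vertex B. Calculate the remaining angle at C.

Let angle C = x. Then 111 + 42 + x = 180.
x = 180 - 153 = 27 degrees.

27 degrees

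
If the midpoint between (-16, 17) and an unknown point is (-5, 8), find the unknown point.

Using the midpoint formula: M = ((x1 + x2)/2, (y1 + y2)/2)
We know M = (-5, 8) and Q = (-16, 17)
For x: -5 = (-16 + x2)/2, so x2 = 2*-5 - -16 = 6
For y: 8 = (17 + y2)/2, so y2 = 2*8 - 17 = -1
S = (6, -1)

(6, -1)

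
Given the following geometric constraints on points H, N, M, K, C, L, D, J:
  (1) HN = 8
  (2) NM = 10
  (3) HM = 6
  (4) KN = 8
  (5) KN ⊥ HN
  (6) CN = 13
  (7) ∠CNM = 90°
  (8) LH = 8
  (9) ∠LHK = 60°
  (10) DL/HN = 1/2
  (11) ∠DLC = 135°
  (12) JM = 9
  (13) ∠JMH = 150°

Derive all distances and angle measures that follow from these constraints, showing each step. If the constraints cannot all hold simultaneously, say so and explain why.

The constraints are consistent.

From the given relations:
  DL = 1/2·HN = 1/2·8 = 4

Step 1: From HN = 8, NK = 8, and ∠HNK = 90°, by the law of cosines:
  HK² = HN² + NK² - 2·HN·NK·cos(90°) = 64 + 64 - 0 = 128
  HK = 8·√2

Step 2: From HM = 6, MJ = 9, and ∠HMJ = 150°, by the law of cosines:
  HJ² = HM² + MJ² - 2·HM·MJ·cos(150°) = 36 + 81 + 93.53 = 210.5
  HJ ≈ 14.51

Step 3: From MN = 10, NC = 13, and ∠MNC = 90°, by the law of cosines:
  MC² = MN² + NC² - 2·MN·NC·cos(90°) = 100 + 169 - 0 = 269
  MC ≈ 16.4

Step 4: From HM = 6, HN = 8, MN = 10, by the inverse law of cosines:
  cos(∠MHN) = (HM² + HN² - MN²) / (2·HM·HN)
  ∠MHN = 90°

Step 5: From NH = 8, NM = 10, HM = 6, by the inverse law of cosines:
  cos(∠HNM) = (NH² + NM² - HM²) / (2·NH·NM)
  ∠HNM = 36.87°

Step 6: From MH = 6, MN = 10, HN = 8, by the inverse law of cosines:
  cos(∠HMN) = (MH² + MN² - HN²) / (2·MH·MN)
  ∠HMN = 53.13°

Step 7: From KH = 8·√2, HL = 8, and ∠KHL = 60°, by the law of cosines:
  KL² = KH² + HL² - 2·KH·HL·cos(60°) = 128 + 64 - 90.51 = 101.5
  KL ≈ 10.07

Step 8: From HJ = 14.51, HM = 6, JM = 9, by the inverse law of cosines:
  cos(∠JHM) = (HJ² + HM² - JM²) / (2·HJ·HM)
  ∠JHM = 18.07°

Step 9: From HK = 8·√2, HN = 8, KN = 8, by the inverse law of cosines:
  cos(∠KHN) = (HK² + HN² - KN²) / (2·HK·HN)
  ∠KHN = 45°

Step 10: From MC = 16.4, MN = 10, CN = 13, by the inverse law of cosines:
  cos(∠CMN) = (MC² + MN² - CN²) / (2·MC·MN)
  ∠CMN = 52.43°

Step 11: From KH = 8·√2, KN = 8, HN = 8, by the inverse law of cosines:
  cos(∠HKN) = (KH² + KN² - HN²) / (2·KH·KN)
  ∠HKN = 45°

Step 12: From CM = 16.4, CN = 13, MN = 10, by the inverse law of cosines:
  cos(∠MCN) = (CM² + CN² - MN²) / (2·CM·CN)
  ∠MCN = 37.57°

Step 13: From JH = 14.51, JM = 9, HM = 6, by the inverse law of cosines:
  cos(∠HJM) = (JH² + JM² - HM²) / (2·JH·JM)
  ∠HJM = 11.93°

Step 14: From KH = 8·√2, KL = 10.07, HL = 8, by the inverse law of cosines:
  cos(∠HKL) = (KH² + KL² - HL²) / (2·KH·KL)
  ∠HKL = 43.45°

Step 15: From LH = 8, LK = 10.07, HK = 8·√2, by the inverse law of cosines:
  cos(∠HLK) = (LH² + LK² - HK²) / (2·LH·LK)
  ∠HLK = 76.55°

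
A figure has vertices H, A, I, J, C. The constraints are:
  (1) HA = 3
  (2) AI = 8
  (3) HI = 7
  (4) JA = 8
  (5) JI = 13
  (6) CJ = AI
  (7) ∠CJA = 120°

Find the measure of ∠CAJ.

From the given relations: CJ = AI = 8.
Step 1: By the law of cosines on triangle AJC: AC² = 8² + 8² − 2·8·8·cos(120°) = 192, so AC = 8·√3.
Step 2: By the inverse law of cosines on triangle CAJ: cos(∠CAJ) = ((8·√3)² + 8² − 8²) / (2·8·√3·8) = 192/221.7 = 0.866, so ∠CAJ = 30°.

Therefore, the measure of angle ∠CAJ = 30°.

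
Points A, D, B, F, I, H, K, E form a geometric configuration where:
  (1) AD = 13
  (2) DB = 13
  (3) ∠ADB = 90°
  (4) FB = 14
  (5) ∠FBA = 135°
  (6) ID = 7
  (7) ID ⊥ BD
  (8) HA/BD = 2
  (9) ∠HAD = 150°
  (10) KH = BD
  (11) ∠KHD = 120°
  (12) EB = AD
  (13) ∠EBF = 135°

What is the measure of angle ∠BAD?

Step 1: By the law of cosines on triangle ADB: AB² = 13² + 13² − 2·13·13·cos(90°) = 338, so AB = 13·√2.
Step 2: By the inverse law of cosines on triangle BAD: cos(∠BAD) = ((13·√2)² + 13² − 13²) / (2·13·√2·13) = 338/478 = 0.7071, so ∠BAD = 45°.

Therefore, the measure of angle ∠BAD = 45°.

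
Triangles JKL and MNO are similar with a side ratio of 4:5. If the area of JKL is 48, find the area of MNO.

Area ratio = (4/5)^2 = 16/25. Area of MNO = 48 * 25/16 = 75.

75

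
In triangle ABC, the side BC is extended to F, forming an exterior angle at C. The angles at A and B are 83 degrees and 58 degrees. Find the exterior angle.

The interior angle at C is 180 - 83 - 58 = 39 degrees.
The exterior angle and interior angle at C are supplementary:
Exterior angle = 180 - 39 = 141 degrees.

141 degrees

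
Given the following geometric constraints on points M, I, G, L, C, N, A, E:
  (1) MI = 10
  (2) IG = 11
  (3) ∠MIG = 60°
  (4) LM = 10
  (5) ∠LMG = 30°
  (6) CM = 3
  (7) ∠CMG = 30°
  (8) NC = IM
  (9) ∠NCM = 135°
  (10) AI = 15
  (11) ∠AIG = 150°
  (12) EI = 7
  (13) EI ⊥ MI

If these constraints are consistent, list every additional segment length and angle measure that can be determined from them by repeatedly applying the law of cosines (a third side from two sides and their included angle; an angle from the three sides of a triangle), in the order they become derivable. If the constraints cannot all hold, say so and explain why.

The constraints are consistent. Derivable facts, in order:
After 1 step:
- GA ≈ 25.14
- ME = √149
- MG = √111
- MN ≈ 12.31
After 2 steps:
- GC ≈ 8.08
- GL ≈ 5.34
- ∠AGI = 17.36°
- ∠CMN = 35.07°
- ∠CNM = 9.93°
- ∠EMI = 34.99°
- ∠GAI = 12.64°
- ∠GMI = 64.72°
- ∠IEM = 55.01°
- ∠IGM = 55.28°
After 3 steps:
- ∠CGM = 10.7°
- ∠GCM = 139.3°
- ∠GLM = 80.56°
- ∠LGM = 69.44°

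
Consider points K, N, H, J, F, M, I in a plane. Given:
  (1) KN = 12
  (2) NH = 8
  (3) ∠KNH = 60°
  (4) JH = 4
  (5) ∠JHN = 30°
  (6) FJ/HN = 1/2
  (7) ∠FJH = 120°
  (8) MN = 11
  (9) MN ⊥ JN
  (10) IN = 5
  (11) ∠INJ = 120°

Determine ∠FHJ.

From the given relations: FJ = 1/2·HN = 1/2·8 = 4.
Step 1: By the law of cosines on triangle HJF: HF² = 4² + 4² − 2·4·4·cos(120°) = 48, so HF = 4·√3.
Step 2: By the inverse law of cosines on triangle FHJ: cos(∠FHJ) = ((4·√3)² + 4² − 4²) / (2·4·√3·4) = 48/55.43 = 0.866, so ∠FHJ = 30°.

Therefore, the measure of angle ∠FHJ = 30°.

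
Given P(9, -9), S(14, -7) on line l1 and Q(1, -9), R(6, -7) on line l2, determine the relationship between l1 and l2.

Slope of line 1: m1 = (-7 - -9)/(14 - 9) = 2/5 = 2/5
Slope of line 2: m2 = (-7 - -9)/(6 - 1) = 2/5 = 2/5
m1 = m2, so the lines are parallel.

Parallel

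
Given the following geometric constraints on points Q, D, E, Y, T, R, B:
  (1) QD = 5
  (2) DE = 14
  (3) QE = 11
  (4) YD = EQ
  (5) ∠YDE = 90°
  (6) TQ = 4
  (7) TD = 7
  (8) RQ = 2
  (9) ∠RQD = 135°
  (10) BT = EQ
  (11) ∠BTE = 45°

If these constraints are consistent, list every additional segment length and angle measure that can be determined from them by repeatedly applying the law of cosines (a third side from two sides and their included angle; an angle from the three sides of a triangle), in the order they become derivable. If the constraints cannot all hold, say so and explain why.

The constraints are consistent. Derivable facts, in order:
After 1 step:
- DR ≈ 6.57
- EY ≈ 17.8
- ∠DEQ = 18.55°
- ∠DQE = 117.04°
- ∠DQT = 101.54°
- ∠DTQ = 44.42°
- ∠EDQ = 44.42°
- ∠QDT = 34.05°
After 2 steps:
- ∠DEY = 38.16°
- ∠DRQ = 32.57°
- ∠DYE = 51.84°
- ∠QDR = 12.43°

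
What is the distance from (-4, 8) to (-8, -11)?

d = sqrt((-8 - -4)^2 + (-11 - 8)^2)
d = sqrt(-4^2 + -19^2)
d = sqrt(16 + 361)
d = sqrt(377)

sqrt(377)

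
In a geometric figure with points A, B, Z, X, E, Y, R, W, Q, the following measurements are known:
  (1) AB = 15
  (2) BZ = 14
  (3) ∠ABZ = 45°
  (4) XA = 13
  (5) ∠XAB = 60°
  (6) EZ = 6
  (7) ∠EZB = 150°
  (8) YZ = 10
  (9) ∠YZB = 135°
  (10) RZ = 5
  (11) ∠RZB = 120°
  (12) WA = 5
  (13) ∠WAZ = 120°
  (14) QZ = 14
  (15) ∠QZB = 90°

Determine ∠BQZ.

Step 1: By the law of cosines on triangle QZB: QB² = 14² + 14² − 2·14·14·cos(90°) = 392, so QB = 14·√2.
Step 2: By the inverse law of cosines on triangle BQZ: cos(∠BQZ) = ((14·√2)² + 14² − 14²) / (2·14·√2·14) = 392/554.37 = 0.7071, so ∠BQZ = 45°.

Therefore, the measure of angle ∠BQZ = 45°.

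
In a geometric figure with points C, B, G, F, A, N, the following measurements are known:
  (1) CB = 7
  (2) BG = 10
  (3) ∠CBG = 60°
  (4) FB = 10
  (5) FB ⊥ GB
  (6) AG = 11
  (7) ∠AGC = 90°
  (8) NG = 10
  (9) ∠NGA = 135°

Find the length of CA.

Step 1: By the law of cosines on triangle CBG: CG² = 7² + 10² − 2·7·10·cos(60°) = 79, so CG = √79.
Step 2: By the law of cosines on triangle CGA: CA² = √79² + 11² − 2·√79·11·cos(90°) = 200, so CA = 10·√2.

Therefore, the length of CA = 10·√2.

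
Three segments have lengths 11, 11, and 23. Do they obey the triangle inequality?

No.
The triangle inequality is violated: 11 + 11 = 22 ≤ 23.
These lengths cannot form a triangle.

No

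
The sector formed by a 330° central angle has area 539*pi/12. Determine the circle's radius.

The sector covers 330°/360° = 11/12 of the full circle.
Full circle area = 539*pi/12 / 11/12 = 49*pi.
Since full area = πr², we get r² = 49*pi/π = 49, so r = 7.

7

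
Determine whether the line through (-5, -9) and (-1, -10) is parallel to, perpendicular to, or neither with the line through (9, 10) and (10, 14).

Slope of line 1: m1 = (-10 - -9)/(-1 - -5) = -1/4 = -1/4
Slope of line 2: m2 = (14 - 10)/(10 - 9) = 4/1 = 4
Two lines are perpendicular when the product of their slopes is -1 (negative reciprocals).
m1 * m2 = (-1/4) * (4) = -1, confirming perpendicularity.

Perpendicular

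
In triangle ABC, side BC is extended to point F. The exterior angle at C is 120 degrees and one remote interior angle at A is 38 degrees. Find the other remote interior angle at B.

angle B = 120 - 38 = 82 degrees (exterior angle theorem).

82 degrees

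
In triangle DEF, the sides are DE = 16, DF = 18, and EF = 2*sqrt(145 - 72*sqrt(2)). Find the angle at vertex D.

By the inverse law of cosines: cos(D) = (DE² + DF² - EF²) / (2 × DE × DF)
cos(D) = (16² + 18² - (2*sqrt(145 - 72*sqrt(2)))²) / (2 × 16 × 18)
cos(D) = (256 + 324 - (580 - 288*sqrt(2))) / 576
cos(D) = sqrt(2)/2
D = arccos(sqrt(2)/2) = 45°

45°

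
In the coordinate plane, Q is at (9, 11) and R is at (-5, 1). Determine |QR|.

d = sqrt((-5 - 9)^2 + (1 - 11)^2)
d = sqrt(-14^2 + -10^2)
d = sqrt(196 + 100)
d = sqrt(296) = 2*sqrt(74)

2*sqrt(74)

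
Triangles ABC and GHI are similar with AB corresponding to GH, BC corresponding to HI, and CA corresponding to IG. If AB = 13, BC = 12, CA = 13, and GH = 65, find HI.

Since the triangles are similar, the ratio of corresponding sides is constant.
Scale factor k = GH / AB = 65 / 13 = 5
HI = k * BC = 5 * 12 = 60

60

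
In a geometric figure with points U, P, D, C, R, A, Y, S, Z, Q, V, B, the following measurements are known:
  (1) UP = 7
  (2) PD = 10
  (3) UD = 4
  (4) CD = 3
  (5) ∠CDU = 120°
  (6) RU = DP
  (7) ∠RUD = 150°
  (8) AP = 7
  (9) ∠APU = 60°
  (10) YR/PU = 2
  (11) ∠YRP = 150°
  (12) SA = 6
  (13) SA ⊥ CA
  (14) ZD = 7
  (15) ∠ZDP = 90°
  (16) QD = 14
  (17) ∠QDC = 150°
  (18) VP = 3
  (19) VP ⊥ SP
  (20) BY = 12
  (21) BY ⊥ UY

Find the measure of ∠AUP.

Step 1: By the law of cosines on triangle UPA: UA² = 7² + 7² − 2·7·7·cos(60°) = 49, so UA = 7.
Step 2: By the inverse law of cosines on triangle AUP: cos(∠AUP) = (7² + 7² − 7²) / (2·7·7) = 49/98 = 0.5, so ∠AUP = 60°.

Therefore, the measure of angle ∠AUP = 60°.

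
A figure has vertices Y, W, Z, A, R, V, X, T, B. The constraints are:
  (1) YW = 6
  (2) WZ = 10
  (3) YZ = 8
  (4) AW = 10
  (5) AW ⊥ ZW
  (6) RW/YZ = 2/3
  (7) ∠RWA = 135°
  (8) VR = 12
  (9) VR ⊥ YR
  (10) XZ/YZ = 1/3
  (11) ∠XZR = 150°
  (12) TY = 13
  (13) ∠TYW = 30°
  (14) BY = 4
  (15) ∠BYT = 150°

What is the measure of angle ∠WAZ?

Step 1: By the law of cosines on triangle AWZ: AZ² = 10² + 10² − 2·10·10·cos(90°) = 200, so AZ = 10·√2.
Step 2: By the inverse law of cosines on triangle WAZ: cos(∠WAZ) = (10² + (10·√2)² − 10²) / (2·10·10·√2) = 200/282.84 = 0.7071, so ∠WAZ = 45°.

Therefore, the measure of angle ∠WAZ = 45°.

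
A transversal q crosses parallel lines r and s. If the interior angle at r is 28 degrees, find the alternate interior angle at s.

Alternate interior angles lie on opposite sides of the transversal, between the parallel lines.
By the alternate interior angle theorem, they are equal: 28 degrees.

28 degrees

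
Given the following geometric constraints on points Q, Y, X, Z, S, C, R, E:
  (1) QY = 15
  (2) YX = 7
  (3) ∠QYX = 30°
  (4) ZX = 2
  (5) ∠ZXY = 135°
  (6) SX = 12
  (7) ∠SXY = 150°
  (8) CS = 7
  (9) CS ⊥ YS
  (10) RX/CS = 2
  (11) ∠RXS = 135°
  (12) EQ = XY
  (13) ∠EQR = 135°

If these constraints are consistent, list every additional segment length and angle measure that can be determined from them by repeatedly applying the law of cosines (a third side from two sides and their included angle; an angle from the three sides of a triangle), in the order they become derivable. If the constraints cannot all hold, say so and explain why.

The constraints are consistent. Derivable facts, in order:
After 1 step:
- QX ≈ 9.6
- SR ≈ 24.03
- YS ≈ 18.4
- YZ ≈ 8.53
After 2 steps:
- YC ≈ 19.68
- ∠QXY = 128.61°
- ∠RSX = 24.32°
- ∠SRX = 20.68°
- ∠SYX = 19.03°
- ∠XQY = 21.39°
- ∠XSY = 10.97°
- ∠XYZ = 9.54°
- ∠XZY = 35.46°
After 3 steps:
- ∠CYS = 20.83°
- ∠SCY = 69.17°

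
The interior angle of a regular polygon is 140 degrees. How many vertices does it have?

Each interior angle of a regular n-gon is (n - 2) * 180 / n.
Setting this equal to 140:
(n - 2) * 180 / n = 140
Each exterior angle = 180 - 140 = 40 degrees.
Since exterior angles sum to 360: n = 360 / 40 = 9.

9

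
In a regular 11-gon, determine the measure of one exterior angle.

Each exterior angle of a regular n-gon is 360 / n.
For n = 11: 360 / 11 = 360/11 degrees.

360/11 degrees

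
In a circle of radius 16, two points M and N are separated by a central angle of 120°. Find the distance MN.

Chord = 2(16) sin(60°) = 16*sqrt(3)

16*sqrt(3)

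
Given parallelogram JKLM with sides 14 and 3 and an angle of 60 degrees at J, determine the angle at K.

Consecutive angles are supplementary: angle K = 180 - 60 = 120 degrees.

120 degrees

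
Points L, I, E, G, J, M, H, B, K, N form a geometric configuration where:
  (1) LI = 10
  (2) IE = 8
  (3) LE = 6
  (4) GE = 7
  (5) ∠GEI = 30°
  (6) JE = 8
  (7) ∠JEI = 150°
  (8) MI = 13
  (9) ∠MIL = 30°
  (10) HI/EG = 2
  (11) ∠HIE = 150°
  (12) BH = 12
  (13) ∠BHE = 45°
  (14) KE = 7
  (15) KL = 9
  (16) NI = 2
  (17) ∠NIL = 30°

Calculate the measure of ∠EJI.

Step 1: By the law of cosines on triangle JEI: JI² = 8² + 8² − 2·8·8·cos(150°) = 238.85, so JI ≈ 15.45.
Step 2: By the inverse law of cosines on triangle EJI: cos(∠EJI) = (8² + 15.45² − 8²) / (2·8·15.45) = 238.85/247.28 = 0.9659, so ∠EJI = 15°.

Therefore, the measure of angle ∠EJI = 15°.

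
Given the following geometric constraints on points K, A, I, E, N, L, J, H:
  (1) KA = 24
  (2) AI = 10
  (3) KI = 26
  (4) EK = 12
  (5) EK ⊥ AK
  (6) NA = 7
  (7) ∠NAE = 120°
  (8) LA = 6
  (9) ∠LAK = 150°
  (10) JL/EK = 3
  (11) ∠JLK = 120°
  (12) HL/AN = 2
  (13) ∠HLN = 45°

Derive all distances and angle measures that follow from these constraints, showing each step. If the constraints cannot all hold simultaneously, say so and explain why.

The constraints are consistent.

From the given relations:
  JL = 3·EK = 3·12 = 36
  HL = 2·AN = 2·7 = 14

Step 1: From KA = 24, AL = 6, and ∠KAL = 150°, by the law of cosines:
  KL² = KA² + AL² - 2·KA·AL·cos(150°) = 576 + 36 + 249.4 = 861.4
  KL ≈ 29.35

Step 2: From AK = 24, KE = 12, and ∠AKE = 90°, by the law of cosines:
  AE² = AK² + KE² - 2·AK·KE·cos(90°) = 576 + 144 - 0 = 720
  AE = 12·√5

Step 3: From KA = 24, KI = 26, AI = 10, by the inverse law of cosines:
  cos(∠AKI) = (KA² + KI² - AI²) / (2·KA·KI)
  ∠AKI = 22.62°

Step 4: From AI = 10, AK = 24, IK = 26, by the inverse law of cosines:
  cos(∠IAK) = (AI² + AK² - IK²) / (2·AI·AK)
  ∠IAK = 90°

Step 5: From IA = 10, IK = 26, AK = 24, by the inverse law of cosines:
  cos(∠AIK) = (IA² + IK² - AK²) / (2·IA·IK)
  ∠AIK = 67.38°

Step 6: From KL = 29.35, LJ = 36, and ∠KLJ = 120°, by the law of cosines:
  KJ² = KL² + LJ² - 2·KL·LJ·cos(120°) = 861.4 + 1296 + 1057 = 3214
  KJ ≈ 56.69

Step 7: From EA = 12·√5, AN = 7, and ∠EAN = 120°, by the law of cosines:
  EN² = EA² + AN² - 2·EA·AN·cos(120°) = 720 + 49 + 187.8 = 956.8
  EN ≈ 30.93

Step 8: From KA = 24, KL = 29.35, AL = 6, by the inverse law of cosines:
  cos(∠AKL) = (KA² + KL² - AL²) / (2·KA·KL)
  ∠AKL = 5.87°

Step 9: From AE = 12·√5, AK = 24, EK = 12, by the inverse law of cosines:
  cos(∠EAK) = (AE² + AK² - EK²) / (2·AE·AK)
  ∠EAK = 26.57°

Step 10: From EA = 12·√5, EK = 12, AK = 24, by the inverse law of cosines:
  cos(∠AEK) = (EA² + EK² - AK²) / (2·EA·EK)
  ∠AEK = 63.43°

Step 11: From LA = 6, LK = 29.35, AK = 24, by the inverse law of cosines:
  cos(∠ALK) = (LA² + LK² - AK²) / (2·LA·LK)
  ∠ALK = 24.13°

Step 12: From KJ = 56.69, KL = 29.35, JL = 36, by the inverse law of cosines:
  cos(∠JKL) = (KJ² + KL² - JL²) / (2·KJ·KL)
  ∠JKL = 33.36°

Step 13: From EA = 12·√5, EN = 30.93, AN = 7, by the inverse law of cosines:
  cos(∠AEN) = (EA² + EN² - AN²) / (2·EA·EN)
  ∠AEN = 11.3°

Step 14: From NA = 7, NE = 30.93, AE = 12·√5, by the inverse law of cosines:
  cos(∠ANE) = (NA² + NE² - AE²) / (2·NA·NE)
  ∠ANE = 48.7°

Step 15: From JK = 56.69, JL = 36, KL = 29.35, by the inverse law of cosines:
  cos(∠KJL) = (JK² + JL² - KL²) / (2·JK·JL)
  ∠KJL = 26.64°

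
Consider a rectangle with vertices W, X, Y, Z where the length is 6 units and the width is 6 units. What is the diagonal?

d = sqrt(6^2 + 6^2) = sqrt(72) = 6*sqrt(2)

6*sqrt(2)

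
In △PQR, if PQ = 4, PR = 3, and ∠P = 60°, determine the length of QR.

When two sides and the included angle are known, the law of cosines gives the third side.
c^2 = a^2 + b^2 - 2ab cos(C) generalizes the Pythagorean theorem to non-right triangles.
Here: QR^2 = 16 + 9 - 24*(1/2) = 13
QR = sqrt(13)

sqrt(13)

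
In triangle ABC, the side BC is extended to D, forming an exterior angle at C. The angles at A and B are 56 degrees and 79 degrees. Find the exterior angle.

By the exterior angle theorem, an exterior angle of a triangle equals the sum of the two remote interior angles.
Exterior angle = angle A + angle B
Exterior angle = 56 + 79 = 135 degrees

135 degrees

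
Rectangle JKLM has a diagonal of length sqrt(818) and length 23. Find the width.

The diagonal of a rectangle forms a right triangle with the two sides.
Rearranging the Pythagorean theorem: missing side = sqrt(d^2 - known^2).
= sqrt(818 - 529) = sqrt(289) = 17.

17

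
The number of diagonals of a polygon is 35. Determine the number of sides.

Using d = n(n - 3)/2, we solve 35 = n(n - 3)/2.
So n(n - 3) = 70.
Testing n = 10: 10 * 7 = 70 = 70. Correct.
The polygon has 10 sides.

10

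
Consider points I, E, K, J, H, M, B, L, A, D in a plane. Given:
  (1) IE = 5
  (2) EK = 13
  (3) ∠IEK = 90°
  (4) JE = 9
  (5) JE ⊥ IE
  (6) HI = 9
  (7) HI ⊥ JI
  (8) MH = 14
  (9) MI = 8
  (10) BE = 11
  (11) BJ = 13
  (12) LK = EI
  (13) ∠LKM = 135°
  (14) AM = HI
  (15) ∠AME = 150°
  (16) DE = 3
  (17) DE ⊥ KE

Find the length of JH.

Step 1: By the law of cosines on triangle JEI: JI² = 9² + 5² − 2·9·5·cos(90°) = 106, so JI = √106.
Step 2: By the law of cosines on triangle JIH: JH² = √106² + 9² − 2·√106·9·cos(90°) = 187, so JH = √187.

Therefore, the length of JH = √187.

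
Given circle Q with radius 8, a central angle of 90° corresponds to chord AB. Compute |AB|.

Chord length = 2r sin(θ/2)
= 2 × 8 × sin(90°/2)
= 2 × 8 × sin(45°)
= 8*sqrt(2)

8*sqrt(2)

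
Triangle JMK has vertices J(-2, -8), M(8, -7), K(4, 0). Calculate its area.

Shoelace: Area = (1/2)|-2(-7-0) + 8(0--8) + 4(-8--7)| = (1/2)(74) = 37

37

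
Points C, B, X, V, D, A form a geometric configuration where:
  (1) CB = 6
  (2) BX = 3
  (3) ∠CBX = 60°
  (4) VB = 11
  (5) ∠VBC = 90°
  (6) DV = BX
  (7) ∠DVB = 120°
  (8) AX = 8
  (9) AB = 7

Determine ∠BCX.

Step 1: By the law of cosines on triangle CBX: CX² = 6² + 3² − 2·6·3·cos(60°) = 27, so CX = 3·√3.
Step 2: By the inverse law of cosines on triangle BCX: cos(∠BCX) = (6² + (3·√3)² − 3²) / (2·6·3·√3) = 54/62.35 = 0.866, so ∠BCX = 30°.

Therefore, the measure of angle ∠BCX = 30°.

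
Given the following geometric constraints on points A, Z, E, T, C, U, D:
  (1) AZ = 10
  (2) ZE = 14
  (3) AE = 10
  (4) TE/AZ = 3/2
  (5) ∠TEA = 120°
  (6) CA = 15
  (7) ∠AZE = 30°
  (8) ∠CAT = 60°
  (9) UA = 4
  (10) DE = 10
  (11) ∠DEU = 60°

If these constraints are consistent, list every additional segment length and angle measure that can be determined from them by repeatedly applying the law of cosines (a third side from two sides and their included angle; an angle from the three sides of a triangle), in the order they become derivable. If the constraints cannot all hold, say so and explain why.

These constraints are not satisfiable: (1), (2) and (3) fix all three sides of triangle AZE, so by the law of cosines cos(∠AZE) = (10² + 14² − 10²) / (2·10·14) = 0.7000, i.e. ∠AZE ≈ 45.57°, which contradicts (7) ∠AZE = 30°. No planar figure meets all of them, so nothing further can be derived.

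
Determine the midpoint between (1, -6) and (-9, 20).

M = ((x₁ + x₂)/2, (y₁ + y₂)/2)
= ((1 + -9)/2, (-6 + 20)/2)
= (-8/2, 14/2) = (-4, 7)

(-4, 7)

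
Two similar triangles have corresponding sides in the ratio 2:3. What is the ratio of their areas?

The ratio of areas of similar triangles equals the square of the side ratio.
Side ratio = 2:3
Area ratio = (2/3)^2 = 4/9 = 4:9

4:9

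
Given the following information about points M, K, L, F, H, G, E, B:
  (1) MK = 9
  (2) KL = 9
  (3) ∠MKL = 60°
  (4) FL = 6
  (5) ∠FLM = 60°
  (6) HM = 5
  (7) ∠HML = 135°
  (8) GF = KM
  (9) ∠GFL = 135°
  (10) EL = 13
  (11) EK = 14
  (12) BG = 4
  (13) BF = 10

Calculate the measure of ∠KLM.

Step 1: By the law of cosines on triangle LKM: LM² = 9² + 9² − 2·9·9·cos(60°) = 81, so LM = 9.
Step 2: By the inverse law of cosines on triangle KLM: cos(∠KLM) = (9² + 9² − 9²) / (2·9·9) = 81/162 = 0.5, so ∠KLM = 60°.

Therefore, the measure of angle ∠KLM = 60°.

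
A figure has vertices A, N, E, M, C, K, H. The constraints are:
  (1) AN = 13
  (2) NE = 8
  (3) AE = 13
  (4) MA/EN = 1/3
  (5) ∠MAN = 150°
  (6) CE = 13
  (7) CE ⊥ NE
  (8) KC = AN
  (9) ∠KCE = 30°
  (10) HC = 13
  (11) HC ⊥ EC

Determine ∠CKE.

From the given relations: KC = AN = 13.
Step 1: By the law of cosines on triangle KCE: KE² = 13² + 13² − 2·13·13·cos(30°) = 45.28, so KE ≈ 6.73.
Step 2: By the inverse law of cosines on triangle CKE: cos(∠CKE) = (13² + 6.73² − 13²) / (2·13·6.73) = 45.28/174.96 = 0.2588, so ∠CKE = 75°.

Therefore, the measure of angle ∠CKE = 75°.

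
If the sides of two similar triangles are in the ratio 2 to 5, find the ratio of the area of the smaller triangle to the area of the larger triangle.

Area ratio = (side ratio)^2 = (2/5)^2 = 4:25.

4:25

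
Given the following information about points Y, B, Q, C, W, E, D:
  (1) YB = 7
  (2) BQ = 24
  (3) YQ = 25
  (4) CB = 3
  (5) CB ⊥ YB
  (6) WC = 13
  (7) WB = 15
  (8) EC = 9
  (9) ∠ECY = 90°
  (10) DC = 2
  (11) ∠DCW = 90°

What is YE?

Step 1: By the law of cosines on triangle CBY: CY² = 3² + 7² − 2·3·7·cos(90°) = 58, so CY = √58.
Step 2: By the law of cosines on triangle YCE: YE² = √58² + 9² − 2·√58·9·cos(90°) = 139, so YE = √139.

Therefore, the length of YE = √139.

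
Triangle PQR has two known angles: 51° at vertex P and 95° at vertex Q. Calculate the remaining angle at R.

The interior angles sum to 180°: angle R = 180 - 51 - 95 = 34°.
The triangle is obtuse (angles 51°, 95°, 34°).

34 degrees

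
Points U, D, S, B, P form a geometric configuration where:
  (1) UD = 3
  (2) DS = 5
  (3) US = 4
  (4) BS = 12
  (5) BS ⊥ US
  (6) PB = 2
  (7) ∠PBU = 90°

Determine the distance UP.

Step 1: By the law of cosines on triangle USB: UB² = 4² + 12² − 2·4·12·cos(90°) = 160, so UB = 4·√10.
Step 2: By the law of cosines on triangle UBP: UP² = (4·√10)² + 2² − 2·4·√10·2·cos(90°) = 164, so UP = 2·√41.

Therefore, the length of UP = 2·√41.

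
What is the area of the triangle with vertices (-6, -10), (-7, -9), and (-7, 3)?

Shoelace: Area = (1/2)|-6(-9-3) + -7(3--10) + -7(-10--9)| = (1/2)(12) = 6

6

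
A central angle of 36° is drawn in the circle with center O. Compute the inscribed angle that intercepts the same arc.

An inscribed angle intercepts an arc from a point on the circle, while the central angle intercepts the same arc from the center.
The inscribed angle is always half the central angle: 36° / 2 = 18°.

18°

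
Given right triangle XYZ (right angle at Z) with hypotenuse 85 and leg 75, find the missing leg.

Rearranging the Pythagorean theorem to solve for the unknown leg:
leg^2 = hypotenuse^2 - known_leg^2 = 7225 - 5625 = 1600
leg = sqrt(1600) = 40.

40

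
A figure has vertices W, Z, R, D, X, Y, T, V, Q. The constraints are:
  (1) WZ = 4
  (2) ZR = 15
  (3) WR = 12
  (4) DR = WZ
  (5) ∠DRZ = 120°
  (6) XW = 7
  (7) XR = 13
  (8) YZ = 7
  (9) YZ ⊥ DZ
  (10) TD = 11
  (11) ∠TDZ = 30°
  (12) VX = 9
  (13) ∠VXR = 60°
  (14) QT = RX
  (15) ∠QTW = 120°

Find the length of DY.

From the given relations: DR = WZ = 4.
Step 1: By the law of cosines on triangle ZRD: ZD² = 15² + 4² − 2·15·4·cos(120°) = 301, so ZD ≈ 17.35.
Step 2: By the law of cosines on triangle DZY: DY² = 17.35² + 7² − 2·17.35·7·cos(90°) = 350, so DY = 5·√14.

Therefore, the length of DY = 5·√14.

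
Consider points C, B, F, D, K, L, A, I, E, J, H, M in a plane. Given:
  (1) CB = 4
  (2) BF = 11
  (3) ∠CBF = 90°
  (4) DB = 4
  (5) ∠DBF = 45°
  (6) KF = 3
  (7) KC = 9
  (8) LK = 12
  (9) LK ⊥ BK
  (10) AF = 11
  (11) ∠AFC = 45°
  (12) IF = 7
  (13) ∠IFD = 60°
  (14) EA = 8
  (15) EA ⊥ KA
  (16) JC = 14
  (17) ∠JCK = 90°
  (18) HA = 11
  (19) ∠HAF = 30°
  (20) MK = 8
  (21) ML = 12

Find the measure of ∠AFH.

Step 1: By the law of cosines on triangle FAH: FH² = 11² + 11² − 2·11·11·cos(30°) = 32.42, so FH ≈ 5.69.
Step 2: By the inverse law of cosines on triangle AFH: cos(∠AFH) = (11² + 5.69² − 11²) / (2·11·5.69) = 32.42/125.27 = 0.2588, so ∠AFH = 75°.

Therefore, the measure of angle ∠AFH = 75°.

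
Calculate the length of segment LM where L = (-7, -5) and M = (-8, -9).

The horizontal distance is |-8 - -7| = 1 and the vertical distance is |-9 - -5| = 4.
By the Pythagorean theorem, d = sqrt(1^2 + 4^2) = sqrt(17).

sqrt(17)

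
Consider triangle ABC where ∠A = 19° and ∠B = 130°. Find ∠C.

By the triangle angle sum property, the three interior angles of any triangle add up to 180°.
We know angle A = 19° and angle B = 130°, so their sum is 149°.
Therefore angle C = 180° - 149° = 31°.

31 degrees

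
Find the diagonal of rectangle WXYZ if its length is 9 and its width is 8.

A rectangle's diagonal splits it into two right triangles, with the diagonal as the hypotenuse.
By the Pythagorean theorem, d^2 = 9^2 + 8^2 = 145.
Therefore d = sqrt(145).

sqrt(145)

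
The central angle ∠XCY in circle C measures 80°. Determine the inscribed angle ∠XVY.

An inscribed angle intercepts an arc from a point on the circle, while the central angle intercepts the same arc from the center.
The inscribed angle is always half the central angle: 80° / 2 = 40°.

40°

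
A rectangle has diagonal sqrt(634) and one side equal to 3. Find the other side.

Using the Pythagorean theorem: d^2 = a^2 + b^2
b^2 = d^2 - a^2
b^2 = 634 - 9
b^2 = 625
b = sqrt(625) = 25

25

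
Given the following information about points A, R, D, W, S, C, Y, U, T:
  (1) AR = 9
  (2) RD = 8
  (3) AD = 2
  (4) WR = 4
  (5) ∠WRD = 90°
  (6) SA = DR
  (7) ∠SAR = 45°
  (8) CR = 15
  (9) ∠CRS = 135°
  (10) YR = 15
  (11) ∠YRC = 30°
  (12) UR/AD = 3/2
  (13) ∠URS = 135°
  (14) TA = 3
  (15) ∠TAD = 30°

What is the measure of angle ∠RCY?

Step 1: By the law of cosines on triangle CRY: CY² = 15² + 15² − 2·15·15·cos(30°) = 60.29, so CY ≈ 7.76.
Step 2: By the inverse law of cosines on triangle RCY: cos(∠RCY) = (15² + 7.76² − 15²) / (2·15·7.76) = 60.29/232.94 = 0.2588, so ∠RCY = 75°.

Therefore, the measure of angle ∠RCY = 75°.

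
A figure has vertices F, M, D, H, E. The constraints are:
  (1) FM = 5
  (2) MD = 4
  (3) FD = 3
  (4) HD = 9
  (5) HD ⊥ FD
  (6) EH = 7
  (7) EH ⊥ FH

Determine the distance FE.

Step 1: By the law of cosines on triangle FDH: FH² = 3² + 9² − 2·3·9·cos(90°) = 90, so FH = 3·√10.
Step 2: By the law of cosines on triangle FHE: FE² = (3·√10)² + 7² − 2·3·√10·7·cos(90°) = 139, so FE = √139.

Therefore, the length of FE = √139.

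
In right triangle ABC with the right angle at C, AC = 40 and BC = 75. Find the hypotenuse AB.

In a right triangle, the square of the hypotenuse equals the sum of the squares of the two legs.
The legs are 40 and 75, so the hypotenuse = sqrt(1600 + 5625) = sqrt(7225) = 85.

85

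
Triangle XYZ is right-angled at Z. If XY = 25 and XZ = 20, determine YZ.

By the Pythagorean theorem: YZ^2 = XY^2 - XZ^2
YZ^2 = 25^2 - 20^2 = 625 - 400 = 225
YZ = sqrt(225) = 15

15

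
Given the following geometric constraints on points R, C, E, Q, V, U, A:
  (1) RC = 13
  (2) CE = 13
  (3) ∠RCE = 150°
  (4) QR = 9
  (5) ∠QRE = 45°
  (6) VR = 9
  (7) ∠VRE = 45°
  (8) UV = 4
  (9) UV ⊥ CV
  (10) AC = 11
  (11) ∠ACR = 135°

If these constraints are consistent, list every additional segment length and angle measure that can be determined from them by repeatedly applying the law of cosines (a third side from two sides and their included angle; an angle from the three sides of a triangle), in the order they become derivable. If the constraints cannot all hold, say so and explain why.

The constraints are consistent. Derivable facts, in order:
After 1 step:
- RA ≈ 22.19
- RE ≈ 25.11
After 2 steps:
- EQ ≈ 19.8
- EV ≈ 19.8
- ∠ARC = 20.52°
- ∠CAR = 24.48°
- ∠CER = 15°
- ∠CRE = 15°
After 3 steps:
- ∠EQR = 116.25°
- ∠EVR = 116.25°
- ∠QER = 18.75°
- ∠REV = 18.75°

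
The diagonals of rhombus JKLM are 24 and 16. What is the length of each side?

In a rhombus, the diagonals bisect each other perpendicularly, creating four congruent right triangles.
Each triangle has legs 12 (half of 24) and 8 (half of 16).
The hypotenuse of each right triangle is a side of the rhombus:
side = sqrt(12^2 + 8^2) = sqrt(208) = 4*sqrt(13)

4*sqrt(13)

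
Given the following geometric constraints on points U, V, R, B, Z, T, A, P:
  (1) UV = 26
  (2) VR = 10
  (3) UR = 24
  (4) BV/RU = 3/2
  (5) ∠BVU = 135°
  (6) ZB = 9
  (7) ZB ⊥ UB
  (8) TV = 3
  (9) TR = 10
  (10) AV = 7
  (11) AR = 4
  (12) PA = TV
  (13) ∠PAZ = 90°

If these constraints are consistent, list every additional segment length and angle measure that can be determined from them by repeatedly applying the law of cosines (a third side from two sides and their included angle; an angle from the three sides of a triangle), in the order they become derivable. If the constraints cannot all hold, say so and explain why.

The constraints are consistent. Derivable facts, in order:
After 1 step:
- UB ≈ 57.41
- ∠ARV = 33.12°
- ∠AVR = 18.19°
- ∠RAV = 128.68°
- ∠RTV = 81.37°
- ∠RUV = 22.62°
- ∠RVT = 81.37°
- ∠RVU = 67.38°
- ∠TRV = 17.25°
- ∠URV = 90°
After 2 steps:
- UZ ≈ 58.11
- ∠BUV = 26.32°
- ∠UBV = 18.68°
After 3 steps:
- ∠BUZ = 8.91°
- ∠BZU = 81.09°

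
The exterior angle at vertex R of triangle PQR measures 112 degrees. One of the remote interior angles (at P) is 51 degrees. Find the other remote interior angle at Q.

angle Q = 112 - 51 = 61 degrees (exterior angle theorem).

61 degrees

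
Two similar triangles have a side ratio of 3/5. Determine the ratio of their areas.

Area ratio = (side ratio)^2 = (3/5)^2 = 9:25.

9:25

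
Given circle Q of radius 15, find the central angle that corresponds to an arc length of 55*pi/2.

The full circumference is 2πr = 30*pi.
The arc is 55*pi/2 / 30*pi = 11/12 of the full circle.
So the central angle = 11/12 × 360° = 330°.

330°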